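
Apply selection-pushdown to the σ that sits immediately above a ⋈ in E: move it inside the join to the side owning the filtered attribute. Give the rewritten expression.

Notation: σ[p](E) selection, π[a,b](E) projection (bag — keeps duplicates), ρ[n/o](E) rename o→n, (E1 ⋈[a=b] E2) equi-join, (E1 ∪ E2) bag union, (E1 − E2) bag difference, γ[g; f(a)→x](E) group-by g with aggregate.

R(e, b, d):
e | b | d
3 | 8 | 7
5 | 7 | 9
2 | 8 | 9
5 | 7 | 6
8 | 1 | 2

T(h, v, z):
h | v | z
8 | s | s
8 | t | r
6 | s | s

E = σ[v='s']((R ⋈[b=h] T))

σ filters on v, owned by the right side.
E' = (R ⋈[b=h] σ[v='s'](T))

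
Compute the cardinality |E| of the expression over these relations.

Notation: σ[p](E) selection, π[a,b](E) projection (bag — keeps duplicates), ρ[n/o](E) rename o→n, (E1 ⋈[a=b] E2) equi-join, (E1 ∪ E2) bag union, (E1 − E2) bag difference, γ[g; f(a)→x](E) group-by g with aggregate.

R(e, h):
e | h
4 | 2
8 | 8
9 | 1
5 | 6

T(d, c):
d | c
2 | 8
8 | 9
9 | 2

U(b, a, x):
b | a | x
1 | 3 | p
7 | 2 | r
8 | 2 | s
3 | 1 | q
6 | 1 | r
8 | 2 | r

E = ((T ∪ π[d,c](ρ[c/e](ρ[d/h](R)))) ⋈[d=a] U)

Per-node cardinality:
  T → 3
  R → 4
  ρ[d/h](R) → 4
  ρ[c/e](ρ[d/h](R)) → 4
  π[d,c](ρ[c/e](ρ[d/h](R))) → 4
  (T ∪ π[d,c](ρ[c/e](ρ[d/h](R)))) → 7
  U → 6
  ((T ∪ π[d,c](ρ[c/e](ρ[d/h](R)))) ⋈[d=a] U) → 8

|E| = 8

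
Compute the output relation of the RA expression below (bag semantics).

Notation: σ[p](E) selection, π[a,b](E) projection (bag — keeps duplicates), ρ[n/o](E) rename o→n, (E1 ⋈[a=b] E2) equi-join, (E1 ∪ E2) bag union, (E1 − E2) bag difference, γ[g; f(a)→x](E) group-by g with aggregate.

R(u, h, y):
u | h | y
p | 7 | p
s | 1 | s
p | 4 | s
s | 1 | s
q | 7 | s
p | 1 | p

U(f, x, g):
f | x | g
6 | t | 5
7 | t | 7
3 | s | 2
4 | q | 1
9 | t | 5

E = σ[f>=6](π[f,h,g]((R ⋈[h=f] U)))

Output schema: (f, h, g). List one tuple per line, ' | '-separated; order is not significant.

Per-node cardinality:
  R → 6
  U → 5
  (R ⋈[h=f] U) → 3
  π[f,h,g]((R ⋈[h=f] U)) → 3
  σ[f>=6](π[f,h,g]((R ⋈[h=f] U))) → 2

== RESULT ==
f | h | g
7 | 7 | 7
7 | 7 | 7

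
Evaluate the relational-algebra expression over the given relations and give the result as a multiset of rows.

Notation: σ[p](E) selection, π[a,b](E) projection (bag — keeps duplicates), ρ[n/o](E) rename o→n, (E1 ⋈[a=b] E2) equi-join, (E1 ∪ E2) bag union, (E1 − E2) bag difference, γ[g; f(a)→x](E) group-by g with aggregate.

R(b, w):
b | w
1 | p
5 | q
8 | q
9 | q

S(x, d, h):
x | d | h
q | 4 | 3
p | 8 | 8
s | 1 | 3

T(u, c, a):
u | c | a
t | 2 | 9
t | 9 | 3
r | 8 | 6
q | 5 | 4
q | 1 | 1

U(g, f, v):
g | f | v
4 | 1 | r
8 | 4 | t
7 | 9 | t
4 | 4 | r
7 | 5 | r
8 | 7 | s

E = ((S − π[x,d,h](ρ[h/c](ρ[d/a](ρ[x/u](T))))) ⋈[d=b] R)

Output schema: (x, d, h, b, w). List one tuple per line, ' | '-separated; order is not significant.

Subexpression sizes:
  S → 3
  T → 5
  ρ[x/u](T) → 5
  ρ[d/a](ρ[x/u](T)) → 5
  ρ[h/c](ρ[d/a](ρ[x/u](T))) → 5
  π[x,d,h](ρ[h/c](ρ[d/a](ρ[x/u](T)))) → 5
  (S − π[x,d,h](ρ[h/c](ρ[d/a](ρ[x/u](T))))) → 3
  R → 4
  ((S − π[x,d,h](ρ[h/c](ρ[d/a](ρ[x/u](T))))) ⋈[d=b] R) → 2

== RESULT ==
x | d | h | b | w
p | 8 | 8 | 8 | q
s | 1 | 3 | 1 | p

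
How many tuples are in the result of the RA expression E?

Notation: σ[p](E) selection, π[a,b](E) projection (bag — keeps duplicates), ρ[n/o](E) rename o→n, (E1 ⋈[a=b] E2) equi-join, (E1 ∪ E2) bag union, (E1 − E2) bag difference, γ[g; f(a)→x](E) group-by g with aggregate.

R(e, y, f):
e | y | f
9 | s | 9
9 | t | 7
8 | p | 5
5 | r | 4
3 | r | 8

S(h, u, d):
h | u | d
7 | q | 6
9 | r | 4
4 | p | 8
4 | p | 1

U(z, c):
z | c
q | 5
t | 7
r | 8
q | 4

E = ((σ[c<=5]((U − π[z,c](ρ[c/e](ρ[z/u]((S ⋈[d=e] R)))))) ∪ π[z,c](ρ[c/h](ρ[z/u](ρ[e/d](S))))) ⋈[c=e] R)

Per-node cardinality:
  U → 4
  S → 4
  R → 5
  (S ⋈[d=e] R) → 1
  ρ[z/u]((S ⋈[d=e] R)) → 1
  ρ[c/e](ρ[z/u]((S ⋈[d=e] R))) → 1
  π[z,c](ρ[c/e](ρ[z/u]((S ⋈[d=e] R)))) → 1
  (U − π[z,c](ρ[c/e](ρ[z/u]((S ⋈[d=e] R))))) → 4
  σ[c<=5]((U − π[z,c](ρ[c/e](ρ[z/u]((S ⋈[d=e] R)))))) → 2
  S → 4
  ρ[e/d](S) → 4
  ρ[z/u](ρ[e/d](S)) → 4
  ρ[c/h](ρ[z/u](ρ[e/d](S))) → 4
  π[z,c](ρ[c/h](ρ[z/u](ρ[e/d](S)))) → 4
  (σ[c<=5]((U − π[z,c](ρ[c/e](ρ[z/u]((S ⋈[d=e] R)))))) ∪ π[z,c](ρ[c/h](ρ[z/u](ρ[e/d](S))))) → 6
  R → 5
  ((σ[c<=5]((U − π[z,c](ρ[c/e](ρ[z/u]((S ⋈[d=e] R)))))) ∪ π[z,c](ρ[c/h](ρ[z/u](ρ[e/d](S))))) ⋈[c=e] R) → 3

|E| = 3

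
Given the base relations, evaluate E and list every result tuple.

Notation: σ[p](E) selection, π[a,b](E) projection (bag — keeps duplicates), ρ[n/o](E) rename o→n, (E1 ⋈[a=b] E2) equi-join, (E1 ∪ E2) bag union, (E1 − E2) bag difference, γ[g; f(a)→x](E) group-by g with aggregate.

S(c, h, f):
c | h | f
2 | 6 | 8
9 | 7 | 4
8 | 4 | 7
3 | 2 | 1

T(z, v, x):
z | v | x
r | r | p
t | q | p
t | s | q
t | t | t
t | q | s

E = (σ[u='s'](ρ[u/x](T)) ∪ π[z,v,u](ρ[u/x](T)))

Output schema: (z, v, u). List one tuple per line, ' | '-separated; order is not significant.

Per-node cardinality:
  T → 5
  ρ[u/x](T) → 5
  σ[u='s'](ρ[u/x](T)) → 1
  T → 5
  ρ[u/x](T) → 5
  π[z,v,u](ρ[u/x](T)) → 5
  (σ[u='s'](ρ[u/x](T)) ∪ π[z,v,u](ρ[u/x](T))) → 6

== RESULT ==
z | v | u
r | r | p
t | q | p
t | q | s
t | q | s
t | s | q
t | t | t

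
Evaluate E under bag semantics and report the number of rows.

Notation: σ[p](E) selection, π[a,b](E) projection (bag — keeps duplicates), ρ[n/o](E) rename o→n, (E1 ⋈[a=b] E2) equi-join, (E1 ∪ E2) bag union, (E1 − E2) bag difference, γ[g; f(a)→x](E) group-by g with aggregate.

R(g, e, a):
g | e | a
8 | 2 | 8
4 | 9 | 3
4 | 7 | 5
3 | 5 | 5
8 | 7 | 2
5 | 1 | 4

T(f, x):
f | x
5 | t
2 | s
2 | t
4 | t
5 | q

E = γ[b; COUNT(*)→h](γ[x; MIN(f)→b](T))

Row counts bottom-up:
  T → 5
  γ[x; MIN(f)→b](T) → 3
  γ[b; COUNT(*)→h](γ[x; MIN(f)→b](T)) → 2

|E| = 2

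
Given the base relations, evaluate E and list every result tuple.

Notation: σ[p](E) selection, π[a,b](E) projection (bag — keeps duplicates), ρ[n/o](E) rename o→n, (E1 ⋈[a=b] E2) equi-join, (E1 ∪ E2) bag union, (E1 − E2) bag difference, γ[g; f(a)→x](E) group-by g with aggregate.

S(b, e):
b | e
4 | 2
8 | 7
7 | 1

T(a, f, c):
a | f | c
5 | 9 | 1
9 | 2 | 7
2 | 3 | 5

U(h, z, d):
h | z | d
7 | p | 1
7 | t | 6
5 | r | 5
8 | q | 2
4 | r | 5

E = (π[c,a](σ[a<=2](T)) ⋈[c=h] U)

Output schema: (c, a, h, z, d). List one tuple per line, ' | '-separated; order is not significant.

Subexpression sizes:
  T → 3
  σ[a<=2](T) → 1
  π[c,a](σ[a<=2](T)) → 1
  U → 5
  (π[c,a](σ[a<=2](T)) ⋈[c=h] U) → 1

== RESULT ==
c | a | h | z | d
5 | 2 | 5 | r | 5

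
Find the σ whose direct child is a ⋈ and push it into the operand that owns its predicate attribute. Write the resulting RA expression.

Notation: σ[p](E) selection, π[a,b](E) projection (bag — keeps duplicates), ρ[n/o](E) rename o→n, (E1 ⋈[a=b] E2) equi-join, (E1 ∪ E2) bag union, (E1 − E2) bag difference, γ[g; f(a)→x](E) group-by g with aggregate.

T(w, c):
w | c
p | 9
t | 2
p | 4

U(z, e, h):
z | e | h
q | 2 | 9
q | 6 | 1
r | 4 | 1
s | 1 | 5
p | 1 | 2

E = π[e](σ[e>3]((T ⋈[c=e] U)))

σ filters on e, owned by the right side.
E' = π[e]((T ⋈[c=e] σ[e>3](U)))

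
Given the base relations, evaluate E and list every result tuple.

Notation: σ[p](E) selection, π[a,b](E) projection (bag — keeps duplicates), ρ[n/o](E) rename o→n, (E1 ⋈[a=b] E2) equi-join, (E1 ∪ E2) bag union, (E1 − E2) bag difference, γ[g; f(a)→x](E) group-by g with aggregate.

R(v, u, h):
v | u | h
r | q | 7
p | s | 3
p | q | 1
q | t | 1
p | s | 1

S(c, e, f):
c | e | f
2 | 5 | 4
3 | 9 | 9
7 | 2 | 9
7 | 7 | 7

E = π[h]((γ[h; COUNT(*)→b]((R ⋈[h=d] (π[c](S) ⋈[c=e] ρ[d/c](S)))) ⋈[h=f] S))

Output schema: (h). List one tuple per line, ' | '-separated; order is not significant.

Per-node cardinality:
  R → 5
  S → 4
  π[c](S) → 4
  S → 4
  ρ[d/c](S) → 4
  (π[c](S) ⋈[c=e] ρ[d/c](S)) → 3
  (R ⋈[h=d] (π[c](S) ⋈[c=e] ρ[d/c](S))) → 3
  γ[h; COUNT(*)→b]((R ⋈[h=d] (π[c](S) ⋈[c=e] ρ[d/c](S)))) → 1
  S → 4
  (γ[h; COUNT(*)→b]((R ⋈[h=d] (π[c](S) ⋈[c=e] ρ[d/c](S)))) ⋈[h=f] S) → 1
  π[h]((γ[h; COUNT(*)→b]((R ⋈[h=d] (π[c](S) ⋈[c=e] ρ[d/c](S)))) ⋈[h=f] S)) → 1

== RESULT ==
h
7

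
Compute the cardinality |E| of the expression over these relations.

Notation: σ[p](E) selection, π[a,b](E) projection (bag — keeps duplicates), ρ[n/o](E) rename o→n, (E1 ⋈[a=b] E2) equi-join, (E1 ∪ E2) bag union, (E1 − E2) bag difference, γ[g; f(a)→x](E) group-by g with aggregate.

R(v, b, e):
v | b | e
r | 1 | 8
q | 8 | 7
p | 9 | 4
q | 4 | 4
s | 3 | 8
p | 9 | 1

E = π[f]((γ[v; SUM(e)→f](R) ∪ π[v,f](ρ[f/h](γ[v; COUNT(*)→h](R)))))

Stepwise |·|:
  R → 6
  γ[v; SUM(e)→f](R) → 4
  R → 6
  γ[v; COUNT(*)→h](R) → 4
  ρ[f/h](γ[v; COUNT(*)→h](R)) → 4
  π[v,f](ρ[f/h](γ[v; COUNT(*)→h](R))) → 4
  (γ[v; SUM(e)→f](R) ∪ π[v,f](ρ[f/h](γ[v; COUNT(*)→h](R)))) → 8
  π[f]((γ[v; SUM(e)→f](R) ∪ π[v,f](ρ[f/h](γ[v; COUNT(*)→h](R))))) → 8

|E| = 8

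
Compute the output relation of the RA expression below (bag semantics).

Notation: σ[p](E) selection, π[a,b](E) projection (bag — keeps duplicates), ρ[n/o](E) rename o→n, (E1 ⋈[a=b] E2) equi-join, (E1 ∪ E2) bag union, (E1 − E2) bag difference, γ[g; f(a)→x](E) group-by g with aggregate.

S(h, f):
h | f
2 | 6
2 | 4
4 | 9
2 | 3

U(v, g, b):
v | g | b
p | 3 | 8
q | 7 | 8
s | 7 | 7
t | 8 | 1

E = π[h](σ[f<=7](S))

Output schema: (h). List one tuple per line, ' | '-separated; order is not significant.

Row counts bottom-up:
  S → 4
  σ[f<=7](S) → 3
  π[h](σ[f<=7](S)) → 3

== RESULT ==
h
2
2
2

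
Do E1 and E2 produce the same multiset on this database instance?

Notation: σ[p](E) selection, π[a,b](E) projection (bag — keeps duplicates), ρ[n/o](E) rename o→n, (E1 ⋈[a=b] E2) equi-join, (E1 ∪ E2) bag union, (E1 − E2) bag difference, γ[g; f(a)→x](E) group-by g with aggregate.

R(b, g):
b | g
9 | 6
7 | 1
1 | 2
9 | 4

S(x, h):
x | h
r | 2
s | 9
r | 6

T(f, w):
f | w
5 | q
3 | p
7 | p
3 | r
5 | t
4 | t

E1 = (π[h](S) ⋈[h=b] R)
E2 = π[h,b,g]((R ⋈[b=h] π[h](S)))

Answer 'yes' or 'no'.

E1 subexpression sizes:
  S → 3
  π[h](S) → 3
  R → 4
  (π[h](S) ⋈[h=b] R) → 2
E2 subexpression sizes:
  R → 4
  S → 3
  π[h](S) → 3
  (R ⋈[b=h] π[h](S)) → 2
  π[h,b,g]((R ⋈[b=h] π[h](S))) → 2

E1 and E2 produce the same multiset:
h | b | g
9 | 9 | 4
9 | 9 | 6

yes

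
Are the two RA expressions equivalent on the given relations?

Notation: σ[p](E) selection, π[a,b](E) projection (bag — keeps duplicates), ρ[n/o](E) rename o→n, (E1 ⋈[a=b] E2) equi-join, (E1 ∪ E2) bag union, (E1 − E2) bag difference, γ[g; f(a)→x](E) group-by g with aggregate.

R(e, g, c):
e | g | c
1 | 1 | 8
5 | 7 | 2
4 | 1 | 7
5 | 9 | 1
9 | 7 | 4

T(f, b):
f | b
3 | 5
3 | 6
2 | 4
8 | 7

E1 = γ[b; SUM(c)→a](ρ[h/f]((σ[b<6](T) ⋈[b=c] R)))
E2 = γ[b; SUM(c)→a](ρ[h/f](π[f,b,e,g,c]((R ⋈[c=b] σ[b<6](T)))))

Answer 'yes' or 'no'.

E1 row counts bottom-up:
  T → 4
  σ[b<6](T) → 2
  R → 5
  (σ[b<6](T) ⋈[b=c] R) → 1
  ρ[h/f]((σ[b<6](T) ⋈[b=c] R)) → 1
  γ[b; SUM(c)→a](ρ[h/f]((σ[b<6](T) ⋈[b=c] R))) → 1
E2 row counts bottom-up:
  R → 5
  T → 4
  σ[b<6](T) → 2
  (R ⋈[c=b] σ[b<6](T)) → 1
  π[f,b,e,g,c]((R ⋈[c=b] σ[b<6](T))) → 1
  ρ[h/f](π[f,b,e,g,c]((R ⋈[c=b] σ[b<6](T)))) → 1
  γ[b; SUM(c)→a](ρ[h/f](π[f,b,e,g,c]((R ⋈[c=b] σ[b<6](T))))) → 1

E1 and E2 produce the same multiset:
b | a
4 | 4

yes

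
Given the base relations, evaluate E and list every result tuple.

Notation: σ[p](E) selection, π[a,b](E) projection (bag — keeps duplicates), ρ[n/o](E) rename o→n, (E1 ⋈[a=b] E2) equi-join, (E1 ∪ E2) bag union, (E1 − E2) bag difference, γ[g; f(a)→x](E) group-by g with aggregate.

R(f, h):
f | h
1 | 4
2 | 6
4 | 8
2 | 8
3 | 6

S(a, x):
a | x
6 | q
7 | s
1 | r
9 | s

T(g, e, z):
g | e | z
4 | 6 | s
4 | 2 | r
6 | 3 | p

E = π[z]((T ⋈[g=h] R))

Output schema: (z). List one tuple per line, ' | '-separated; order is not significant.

Subexpression sizes:
  T → 3
  R → 5
  (T ⋈[g=h] R) → 4
  π[z]((T ⋈[g=h] R)) → 4

== RESULT ==
z
p
p
r
s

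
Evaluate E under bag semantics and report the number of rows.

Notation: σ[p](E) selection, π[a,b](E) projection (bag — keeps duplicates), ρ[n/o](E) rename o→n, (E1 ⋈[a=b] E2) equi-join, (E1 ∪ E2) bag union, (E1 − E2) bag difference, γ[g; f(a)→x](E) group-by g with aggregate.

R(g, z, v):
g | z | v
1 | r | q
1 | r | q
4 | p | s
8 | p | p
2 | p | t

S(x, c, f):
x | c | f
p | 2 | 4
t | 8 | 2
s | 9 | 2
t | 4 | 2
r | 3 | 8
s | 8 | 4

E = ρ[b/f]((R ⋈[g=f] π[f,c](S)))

Stepwise |·|:
  R → 5
  S → 6
  π[f,c](S) → 6
  (R ⋈[g=f] π[f,c](S)) → 6
  ρ[b/f]((R ⋈[g=f] π[f,c](S))) → 6

|E| = 6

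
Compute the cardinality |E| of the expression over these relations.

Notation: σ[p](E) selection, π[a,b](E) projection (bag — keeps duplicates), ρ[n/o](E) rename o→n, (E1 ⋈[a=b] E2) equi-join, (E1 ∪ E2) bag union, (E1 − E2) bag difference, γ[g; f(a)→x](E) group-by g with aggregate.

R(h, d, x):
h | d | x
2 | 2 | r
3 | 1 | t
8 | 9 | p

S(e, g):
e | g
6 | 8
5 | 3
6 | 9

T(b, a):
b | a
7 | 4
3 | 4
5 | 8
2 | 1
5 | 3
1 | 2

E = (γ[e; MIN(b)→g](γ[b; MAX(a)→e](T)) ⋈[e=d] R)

Row counts bottom-up:
  T → 6
  γ[b; MAX(a)→e](T) → 5
  γ[e; MIN(b)→g](γ[b; MAX(a)→e](T)) → 4
  R → 3
  (γ[e; MIN(b)→g](γ[b; MAX(a)→e](T)) ⋈[e=d] R) → 2

|E| = 2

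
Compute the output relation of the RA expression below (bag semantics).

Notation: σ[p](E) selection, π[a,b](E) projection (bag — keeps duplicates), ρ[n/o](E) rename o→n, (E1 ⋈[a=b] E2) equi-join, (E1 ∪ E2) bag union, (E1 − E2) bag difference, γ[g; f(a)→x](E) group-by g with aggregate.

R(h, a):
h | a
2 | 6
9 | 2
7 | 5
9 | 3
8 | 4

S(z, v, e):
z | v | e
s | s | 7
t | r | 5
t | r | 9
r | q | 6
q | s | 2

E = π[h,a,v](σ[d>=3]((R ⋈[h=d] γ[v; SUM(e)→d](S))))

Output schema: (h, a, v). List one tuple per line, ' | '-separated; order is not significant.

Per-node cardinality:
  R → 5
  S → 5
  γ[v; SUM(e)→d](S) → 3
  (R ⋈[h=d] γ[v; SUM(e)→d](S)) → 2
  σ[d>=3]((R ⋈[h=d] γ[v; SUM(e)→d](S))) → 2
  π[h,a,v](σ[d>=3]((R ⋈[h=d] γ[v; SUM(e)→d](S)))) → 2

== RESULT ==
h | a | v
9 | 2 | s
9 | 3 | s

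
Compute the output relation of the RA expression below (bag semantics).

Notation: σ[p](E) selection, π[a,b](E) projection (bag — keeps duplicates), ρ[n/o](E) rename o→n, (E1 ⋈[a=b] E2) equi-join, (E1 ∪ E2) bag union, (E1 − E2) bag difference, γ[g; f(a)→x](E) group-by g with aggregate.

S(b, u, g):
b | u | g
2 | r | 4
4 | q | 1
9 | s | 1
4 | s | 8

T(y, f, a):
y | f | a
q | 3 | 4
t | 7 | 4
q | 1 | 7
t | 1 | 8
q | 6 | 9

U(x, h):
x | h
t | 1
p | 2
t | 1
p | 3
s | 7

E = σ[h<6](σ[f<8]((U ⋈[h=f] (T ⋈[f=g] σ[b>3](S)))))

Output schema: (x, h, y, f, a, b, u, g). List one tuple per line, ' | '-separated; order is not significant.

Stepwise |·|:
  U → 5
  T → 5
  S → 4
  σ[b>3](S) → 3
  (T ⋈[f=g] σ[b>3](S)) → 4
  (U ⋈[h=f] (T ⋈[f=g] σ[b>3](S))) → 8
  σ[f<8]((U ⋈[h=f] (T ⋈[f=g] σ[b>3](S)))) → 8
  σ[h<6](σ[f<8]((U ⋈[h=f] (T ⋈[f=g] σ[b>3](S))))) → 8

== RESULT ==
x | h | y | f | a | b | u | g
t | 1 | q | 1 | 7 | 4 | q | 1
t | 1 | q | 1 | 7 | 4 | q | 1
t | 1 | q | 1 | 7 | 9 | s | 1
t | 1 | q | 1 | 7 | 9 | s | 1
t | 1 | t | 1 | 8 | 4 | q | 1
t | 1 | t | 1 | 8 | 4 | q | 1
t | 1 | t | 1 | 8 | 9 | s | 1
t | 1 | t | 1 | 8 | 9 | s | 1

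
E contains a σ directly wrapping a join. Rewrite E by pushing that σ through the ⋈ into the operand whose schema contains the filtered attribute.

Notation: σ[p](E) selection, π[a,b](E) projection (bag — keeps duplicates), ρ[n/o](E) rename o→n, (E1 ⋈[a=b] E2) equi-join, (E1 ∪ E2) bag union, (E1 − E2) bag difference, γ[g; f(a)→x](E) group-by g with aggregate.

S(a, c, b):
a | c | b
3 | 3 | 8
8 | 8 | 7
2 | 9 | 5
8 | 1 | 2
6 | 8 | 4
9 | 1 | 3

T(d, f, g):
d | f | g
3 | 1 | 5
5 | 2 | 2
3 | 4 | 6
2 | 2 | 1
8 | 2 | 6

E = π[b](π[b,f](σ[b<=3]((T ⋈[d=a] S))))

σ filters on b, owned by the right side.
E' = π[b](π[b,f]((T ⋈[d=a] σ[b<=3](S))))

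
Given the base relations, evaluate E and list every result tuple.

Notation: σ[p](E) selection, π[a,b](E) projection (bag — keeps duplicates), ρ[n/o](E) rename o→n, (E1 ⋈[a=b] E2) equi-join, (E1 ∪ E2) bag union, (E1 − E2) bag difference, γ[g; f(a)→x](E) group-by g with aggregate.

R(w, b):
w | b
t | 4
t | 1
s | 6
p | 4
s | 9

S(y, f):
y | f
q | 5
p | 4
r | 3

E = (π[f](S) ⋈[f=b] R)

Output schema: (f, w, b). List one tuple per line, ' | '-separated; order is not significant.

Row counts bottom-up:
  S → 3
  π[f](S) → 3
  R → 5
  (π[f](S) ⋈[f=b] R) → 2

== RESULT ==
f | w | b
4 | p | 4
4 | t | 4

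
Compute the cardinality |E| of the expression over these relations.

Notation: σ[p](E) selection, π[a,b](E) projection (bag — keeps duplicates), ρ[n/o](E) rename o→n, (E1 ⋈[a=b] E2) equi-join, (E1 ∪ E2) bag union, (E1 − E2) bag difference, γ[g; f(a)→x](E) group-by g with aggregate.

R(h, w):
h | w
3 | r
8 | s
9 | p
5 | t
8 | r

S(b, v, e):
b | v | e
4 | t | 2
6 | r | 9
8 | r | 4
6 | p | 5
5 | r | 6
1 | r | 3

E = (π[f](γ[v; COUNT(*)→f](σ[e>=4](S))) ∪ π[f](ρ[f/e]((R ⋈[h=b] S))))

Per-node cardinality:
  S → 6
  σ[e>=4](S) → 4
  γ[v; COUNT(*)→f](σ[e>=4](S)) → 2
  π[f](γ[v; COUNT(*)→f](σ[e>=4](S))) → 2
  R → 5
  S → 6
  (R ⋈[h=b] S) → 3
  ρ[f/e]((R ⋈[h=b] S)) → 3
  π[f](ρ[f/e]((R ⋈[h=b] S))) → 3
  (π[f](γ[v; COUNT(*)→f](σ[e>=4](S))) ∪ π[f](ρ[f/e]((R ⋈[h=b] S)))) → 5

|E| = 5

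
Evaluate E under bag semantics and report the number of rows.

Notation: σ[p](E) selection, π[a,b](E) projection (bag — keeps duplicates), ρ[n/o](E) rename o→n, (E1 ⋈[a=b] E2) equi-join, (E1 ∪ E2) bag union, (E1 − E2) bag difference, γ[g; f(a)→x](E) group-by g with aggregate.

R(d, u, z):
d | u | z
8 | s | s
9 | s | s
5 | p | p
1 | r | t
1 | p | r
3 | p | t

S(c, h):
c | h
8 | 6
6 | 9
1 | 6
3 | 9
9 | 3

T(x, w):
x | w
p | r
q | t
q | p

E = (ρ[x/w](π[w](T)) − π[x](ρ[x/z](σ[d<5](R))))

Stepwise |·|:
  T → 3
  π[w](T) → 3
  ρ[x/w](π[w](T)) → 3
  R → 6
  σ[d<5](R) → 3
  ρ[x/z](σ[d<5](R)) → 3
  π[x](ρ[x/z](σ[d<5](R))) → 3
  (ρ[x/w](π[w](T)) − π[x](ρ[x/z](σ[d<5](R)))) → 1

|E| = 1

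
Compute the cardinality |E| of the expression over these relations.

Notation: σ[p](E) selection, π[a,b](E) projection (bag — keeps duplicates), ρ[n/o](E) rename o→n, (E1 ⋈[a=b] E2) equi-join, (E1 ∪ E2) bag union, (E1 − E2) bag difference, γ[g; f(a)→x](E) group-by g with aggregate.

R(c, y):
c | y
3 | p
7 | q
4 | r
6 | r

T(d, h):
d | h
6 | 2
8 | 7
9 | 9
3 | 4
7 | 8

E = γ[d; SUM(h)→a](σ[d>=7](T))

Per-node cardinality:
  T → 5
  σ[d>=7](T) → 3
  γ[d; SUM(h)→a](σ[d>=7](T)) → 3

|E| = 3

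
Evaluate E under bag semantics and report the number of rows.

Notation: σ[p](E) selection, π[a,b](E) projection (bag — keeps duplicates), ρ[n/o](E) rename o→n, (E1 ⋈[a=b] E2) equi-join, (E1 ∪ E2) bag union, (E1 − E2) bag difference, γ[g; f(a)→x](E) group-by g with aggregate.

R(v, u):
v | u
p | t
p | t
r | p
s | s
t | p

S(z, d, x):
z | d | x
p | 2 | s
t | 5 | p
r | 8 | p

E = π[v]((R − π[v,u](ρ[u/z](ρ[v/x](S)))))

Row counts bottom-up:
  R → 5
  S → 3
  ρ[v/x](S) → 3
  ρ[u/z](ρ[v/x](S)) → 3
  π[v,u](ρ[u/z](ρ[v/x](S))) → 3
  (R − π[v,u](ρ[u/z](ρ[v/x](S)))) → 4
  π[v]((R − π[v,u](ρ[u/z](ρ[v/x](S))))) → 4

|E| = 4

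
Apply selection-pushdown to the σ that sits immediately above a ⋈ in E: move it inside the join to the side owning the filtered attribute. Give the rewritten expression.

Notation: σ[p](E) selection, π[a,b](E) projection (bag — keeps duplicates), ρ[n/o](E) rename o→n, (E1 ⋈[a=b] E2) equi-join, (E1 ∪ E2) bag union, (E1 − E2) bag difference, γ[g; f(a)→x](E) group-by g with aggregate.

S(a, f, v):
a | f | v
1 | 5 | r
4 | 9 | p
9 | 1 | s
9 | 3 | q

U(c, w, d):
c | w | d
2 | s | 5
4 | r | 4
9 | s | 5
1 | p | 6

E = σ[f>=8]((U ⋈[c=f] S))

σ filters on f, owned by the right side.
E' = (U ⋈[c=f] σ[f>=8](S))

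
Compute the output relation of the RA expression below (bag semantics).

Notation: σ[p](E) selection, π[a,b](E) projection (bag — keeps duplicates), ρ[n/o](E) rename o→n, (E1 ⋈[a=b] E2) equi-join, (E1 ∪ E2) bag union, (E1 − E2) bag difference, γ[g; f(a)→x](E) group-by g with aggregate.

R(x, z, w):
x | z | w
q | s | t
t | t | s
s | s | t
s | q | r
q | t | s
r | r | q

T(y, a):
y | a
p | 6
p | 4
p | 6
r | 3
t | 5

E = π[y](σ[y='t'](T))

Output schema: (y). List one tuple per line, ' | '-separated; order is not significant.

Stepwise |·|:
  T → 5
  σ[y='t'](T) → 1
  π[y](σ[y='t'](T)) → 1

== RESULT ==
y
t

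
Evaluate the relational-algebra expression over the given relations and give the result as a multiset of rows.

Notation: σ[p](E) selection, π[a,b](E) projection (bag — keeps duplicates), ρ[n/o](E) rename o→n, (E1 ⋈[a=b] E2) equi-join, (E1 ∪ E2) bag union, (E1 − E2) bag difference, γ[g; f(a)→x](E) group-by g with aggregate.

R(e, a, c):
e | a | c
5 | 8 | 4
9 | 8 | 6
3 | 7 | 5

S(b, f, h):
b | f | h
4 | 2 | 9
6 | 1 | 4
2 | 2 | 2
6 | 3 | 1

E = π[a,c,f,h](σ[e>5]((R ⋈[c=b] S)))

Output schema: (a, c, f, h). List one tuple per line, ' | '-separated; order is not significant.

Per-node cardinality:
  R → 3
  S → 4
  (R ⋈[c=b] S) → 3
  σ[e>5]((R ⋈[c=b] S)) → 2
  π[a,c,f,h](σ[e>5]((R ⋈[c=b] S))) → 2

== RESULT ==
a | c | f | h
8 | 6 | 1 | 4
8 | 6 | 3 | 1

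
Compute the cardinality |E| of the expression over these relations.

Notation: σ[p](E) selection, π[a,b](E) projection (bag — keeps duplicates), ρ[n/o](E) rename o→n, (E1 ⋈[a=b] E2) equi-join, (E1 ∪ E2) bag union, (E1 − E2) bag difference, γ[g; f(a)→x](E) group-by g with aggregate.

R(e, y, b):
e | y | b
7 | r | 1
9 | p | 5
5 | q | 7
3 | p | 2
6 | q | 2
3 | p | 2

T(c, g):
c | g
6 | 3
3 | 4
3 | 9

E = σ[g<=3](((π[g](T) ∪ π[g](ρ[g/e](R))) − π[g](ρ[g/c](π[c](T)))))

Row counts bottom-up:
  T → 3
  π[g](T) → 3
  R → 6
  ρ[g/e](R) → 6
  π[g](ρ[g/e](R)) → 6
  (π[g](T) ∪ π[g](ρ[g/e](R))) → 9
  T → 3
  π[c](T) → 3
  ρ[g/c](π[c](T)) → 3
  π[g](ρ[g/c](π[c](T))) → 3
  ((π[g](T) ∪ π[g](ρ[g/e](R))) − π[g](ρ[g/c](π[c](T)))) → 6
  σ[g<=3](((π[g](T) ∪ π[g](ρ[g/e](R))) − π[g](ρ[g/c](π[c](T))))) → 1

|E| = 1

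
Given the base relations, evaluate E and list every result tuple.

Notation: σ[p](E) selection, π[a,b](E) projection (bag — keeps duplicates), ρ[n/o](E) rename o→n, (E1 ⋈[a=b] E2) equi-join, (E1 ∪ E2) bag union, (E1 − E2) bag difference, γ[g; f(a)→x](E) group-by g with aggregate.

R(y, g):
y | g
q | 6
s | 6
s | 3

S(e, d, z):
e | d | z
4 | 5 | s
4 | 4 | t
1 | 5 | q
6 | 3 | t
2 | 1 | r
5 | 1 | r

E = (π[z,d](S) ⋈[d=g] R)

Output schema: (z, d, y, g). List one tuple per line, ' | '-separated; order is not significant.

Row counts bottom-up:
  S → 6
  π[z,d](S) → 6
  R → 3
  (π[z,d](S) ⋈[d=g] R) → 1

== RESULT ==
z | d | y | g
t | 3 | s | 3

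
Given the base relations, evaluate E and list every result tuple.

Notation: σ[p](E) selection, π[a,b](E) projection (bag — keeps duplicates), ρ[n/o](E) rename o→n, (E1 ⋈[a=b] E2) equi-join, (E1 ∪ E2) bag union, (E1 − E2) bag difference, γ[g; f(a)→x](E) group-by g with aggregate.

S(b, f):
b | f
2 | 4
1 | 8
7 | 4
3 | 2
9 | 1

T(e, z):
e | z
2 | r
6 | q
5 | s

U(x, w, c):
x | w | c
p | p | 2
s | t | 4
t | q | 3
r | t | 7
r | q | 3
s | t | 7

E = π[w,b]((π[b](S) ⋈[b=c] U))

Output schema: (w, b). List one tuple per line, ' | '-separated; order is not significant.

Row counts bottom-up:
  S → 5
  π[b](S) → 5
  U → 6
  (π[b](S) ⋈[b=c] U) → 5
  π[w,b]((π[b](S) ⋈[b=c] U)) → 5

== RESULT ==
w | b
p | 2
q | 3
q | 3
t | 7
t | 7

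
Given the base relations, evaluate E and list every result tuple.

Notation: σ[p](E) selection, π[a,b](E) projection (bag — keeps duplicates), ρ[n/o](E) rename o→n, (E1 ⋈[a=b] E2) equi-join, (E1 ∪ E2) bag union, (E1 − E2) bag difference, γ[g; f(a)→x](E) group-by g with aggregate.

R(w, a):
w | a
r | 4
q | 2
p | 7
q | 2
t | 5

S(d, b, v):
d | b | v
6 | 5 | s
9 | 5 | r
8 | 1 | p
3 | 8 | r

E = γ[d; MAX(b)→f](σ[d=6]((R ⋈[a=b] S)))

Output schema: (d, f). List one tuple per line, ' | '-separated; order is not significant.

Subexpression sizes:
  R → 5
  S → 4
  (R ⋈[a=b] S) → 2
  σ[d=6]((R ⋈[a=b] S)) → 1
  γ[d; MAX(b)→f](σ[d=6]((R ⋈[a=b] S))) → 1

== RESULT ==
d | f
6 | 5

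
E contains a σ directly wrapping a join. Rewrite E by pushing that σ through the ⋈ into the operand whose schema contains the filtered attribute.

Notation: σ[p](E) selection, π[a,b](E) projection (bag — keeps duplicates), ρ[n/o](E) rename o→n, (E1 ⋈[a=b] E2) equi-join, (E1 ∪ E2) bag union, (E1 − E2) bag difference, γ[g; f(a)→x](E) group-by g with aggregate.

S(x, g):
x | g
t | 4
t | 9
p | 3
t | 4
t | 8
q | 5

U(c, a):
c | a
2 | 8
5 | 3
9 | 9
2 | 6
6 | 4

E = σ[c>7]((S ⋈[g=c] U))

σ filters on c, owned by the right side.
E' = (S ⋈[g=c] σ[c>7](U))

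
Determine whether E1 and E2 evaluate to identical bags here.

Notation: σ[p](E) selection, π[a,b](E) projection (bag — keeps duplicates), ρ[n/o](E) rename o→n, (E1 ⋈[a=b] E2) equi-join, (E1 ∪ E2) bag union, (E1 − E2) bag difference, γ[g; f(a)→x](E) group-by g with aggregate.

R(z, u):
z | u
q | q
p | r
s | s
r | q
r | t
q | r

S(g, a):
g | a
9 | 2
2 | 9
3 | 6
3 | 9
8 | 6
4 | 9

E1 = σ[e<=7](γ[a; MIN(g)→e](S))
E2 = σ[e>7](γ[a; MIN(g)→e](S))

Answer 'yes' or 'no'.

E1 row counts bottom-up:
  S → 6
  γ[a; MIN(g)→e](S) → 3
  σ[e<=7](γ[a; MIN(g)→e](S)) → 2
E2 row counts bottom-up:
  S → 6
  γ[a; MIN(g)→e](S) → 3
  σ[e>7](γ[a; MIN(g)→e](S)) → 1

E1 result:
a | e
6 | 3
9 | 2
E2 result:
a | e
2 | 9
Witness: (2, 9) appears 0× in E1 but 1× in E2.

no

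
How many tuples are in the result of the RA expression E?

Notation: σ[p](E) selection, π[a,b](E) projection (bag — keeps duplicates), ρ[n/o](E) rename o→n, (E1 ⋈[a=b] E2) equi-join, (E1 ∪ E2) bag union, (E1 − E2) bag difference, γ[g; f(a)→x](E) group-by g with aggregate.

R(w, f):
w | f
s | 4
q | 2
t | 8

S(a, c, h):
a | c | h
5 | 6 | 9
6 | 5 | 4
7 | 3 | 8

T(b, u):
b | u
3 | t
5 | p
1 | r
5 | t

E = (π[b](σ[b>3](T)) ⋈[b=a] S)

Row counts bottom-up:
  T → 4
  σ[b>3](T) → 2
  π[b](σ[b>3](T)) → 2
  S → 3
  (π[b](σ[b>3](T)) ⋈[b=a] S) → 2

|E| = 2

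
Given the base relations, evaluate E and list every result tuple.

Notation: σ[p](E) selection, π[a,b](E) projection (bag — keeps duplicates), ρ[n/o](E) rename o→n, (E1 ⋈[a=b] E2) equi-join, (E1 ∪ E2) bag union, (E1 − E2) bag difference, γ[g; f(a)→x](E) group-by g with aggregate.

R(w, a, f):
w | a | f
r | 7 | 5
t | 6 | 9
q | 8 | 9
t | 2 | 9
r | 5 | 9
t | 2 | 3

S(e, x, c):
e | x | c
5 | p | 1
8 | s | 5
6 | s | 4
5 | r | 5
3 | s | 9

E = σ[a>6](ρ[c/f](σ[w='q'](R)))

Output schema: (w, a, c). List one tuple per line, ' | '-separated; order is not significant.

Stepwise |·|:
  R → 6
  σ[w='q'](R) → 1
  ρ[c/f](σ[w='q'](R)) → 1
  σ[a>6](ρ[c/f](σ[w='q'](R))) → 1

== RESULT ==
w | a | c
q | 8 | 9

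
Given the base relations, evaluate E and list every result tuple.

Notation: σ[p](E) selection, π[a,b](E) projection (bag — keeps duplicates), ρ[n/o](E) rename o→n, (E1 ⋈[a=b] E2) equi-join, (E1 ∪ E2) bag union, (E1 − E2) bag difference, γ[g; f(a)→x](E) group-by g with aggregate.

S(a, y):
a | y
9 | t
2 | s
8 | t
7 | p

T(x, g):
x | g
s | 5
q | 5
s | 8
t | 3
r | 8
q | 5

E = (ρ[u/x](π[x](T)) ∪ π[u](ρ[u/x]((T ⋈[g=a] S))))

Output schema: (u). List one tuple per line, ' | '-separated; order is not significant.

Stepwise |·|:
  T → 6
  π[x](T) → 6
  ρ[u/x](π[x](T)) → 6
  T → 6
  S → 4
  (T ⋈[g=a] S) → 2
  ρ[u/x]((T ⋈[g=a] S)) → 2
  π[u](ρ[u/x]((T ⋈[g=a] S))) → 2
  (ρ[u/x](π[x](T)) ∪ π[u](ρ[u/x]((T ⋈[g=a] S)))) → 8

== RESULT ==
u
q
q
r
r
s
s
s
t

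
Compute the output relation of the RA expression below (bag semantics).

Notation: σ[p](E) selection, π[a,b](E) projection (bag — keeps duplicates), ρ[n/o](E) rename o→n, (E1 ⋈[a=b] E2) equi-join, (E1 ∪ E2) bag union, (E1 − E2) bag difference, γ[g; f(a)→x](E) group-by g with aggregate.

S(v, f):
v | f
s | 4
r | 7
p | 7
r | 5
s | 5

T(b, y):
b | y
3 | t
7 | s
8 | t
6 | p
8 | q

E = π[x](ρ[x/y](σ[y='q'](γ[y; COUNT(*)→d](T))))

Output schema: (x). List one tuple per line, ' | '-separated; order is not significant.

Subexpression sizes:
  T → 5
  γ[y; COUNT(*)→d](T) → 4
  σ[y='q'](γ[y; COUNT(*)→d](T)) → 1
  ρ[x/y](σ[y='q'](γ[y; COUNT(*)→d](T))) → 1
  π[x](ρ[x/y](σ[y='q'](γ[y; COUNT(*)→d](T)))) → 1

== RESULT ==
x
q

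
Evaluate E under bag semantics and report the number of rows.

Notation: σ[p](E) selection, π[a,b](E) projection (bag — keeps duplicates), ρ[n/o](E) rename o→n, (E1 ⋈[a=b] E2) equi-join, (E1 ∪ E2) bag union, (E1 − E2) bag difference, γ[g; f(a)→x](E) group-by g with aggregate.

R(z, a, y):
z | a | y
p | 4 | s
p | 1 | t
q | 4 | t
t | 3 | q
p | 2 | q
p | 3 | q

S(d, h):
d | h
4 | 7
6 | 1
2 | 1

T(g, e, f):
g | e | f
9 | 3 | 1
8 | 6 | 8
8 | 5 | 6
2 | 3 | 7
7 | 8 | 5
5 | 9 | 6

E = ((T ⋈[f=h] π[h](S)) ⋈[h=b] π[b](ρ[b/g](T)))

Subexpression sizes:
  T → 6
  S → 3
  π[h](S) → 3
  (T ⋈[f=h] π[h](S)) → 3
  T → 6
  ρ[b/g](T) → 6
  π[b](ρ[b/g](T)) → 6
  ((T ⋈[f=h] π[h](S)) ⋈[h=b] π[b](ρ[b/g](T))) → 1

|E| = 1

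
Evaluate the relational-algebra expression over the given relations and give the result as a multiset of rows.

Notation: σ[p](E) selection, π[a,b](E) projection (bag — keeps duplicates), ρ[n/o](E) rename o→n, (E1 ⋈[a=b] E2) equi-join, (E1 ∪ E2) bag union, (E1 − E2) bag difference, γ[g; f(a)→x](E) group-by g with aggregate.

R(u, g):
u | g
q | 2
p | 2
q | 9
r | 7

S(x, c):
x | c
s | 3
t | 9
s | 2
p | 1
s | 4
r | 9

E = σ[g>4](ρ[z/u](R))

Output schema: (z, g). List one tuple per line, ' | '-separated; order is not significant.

Stepwise |·|:
  R → 4
  ρ[z/u](R) → 4
  σ[g>4](ρ[z/u](R)) → 2

== RESULT ==
z | g
q | 9
r | 7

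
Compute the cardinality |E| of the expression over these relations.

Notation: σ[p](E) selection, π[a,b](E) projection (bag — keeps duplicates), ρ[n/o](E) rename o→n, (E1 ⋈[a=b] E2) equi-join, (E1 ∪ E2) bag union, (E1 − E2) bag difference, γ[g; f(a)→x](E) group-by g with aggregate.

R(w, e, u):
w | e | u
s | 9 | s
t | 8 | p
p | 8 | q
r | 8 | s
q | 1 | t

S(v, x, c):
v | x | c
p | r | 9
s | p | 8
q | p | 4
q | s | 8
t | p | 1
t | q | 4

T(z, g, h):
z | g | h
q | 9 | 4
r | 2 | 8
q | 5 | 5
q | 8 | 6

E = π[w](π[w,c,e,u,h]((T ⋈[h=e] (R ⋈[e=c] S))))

Per-node cardinality:
  T → 4
  R → 5
  S → 6
  (R ⋈[e=c] S) → 8
  (T ⋈[h=e] (R ⋈[e=c] S)) → 6
  π[w,c,e,u,h]((T ⋈[h=e] (R ⋈[e=c] S))) → 6
  π[w](π[w,c,e,u,h]((T ⋈[h=e] (R ⋈[e=c] S)))) → 6

|E| = 6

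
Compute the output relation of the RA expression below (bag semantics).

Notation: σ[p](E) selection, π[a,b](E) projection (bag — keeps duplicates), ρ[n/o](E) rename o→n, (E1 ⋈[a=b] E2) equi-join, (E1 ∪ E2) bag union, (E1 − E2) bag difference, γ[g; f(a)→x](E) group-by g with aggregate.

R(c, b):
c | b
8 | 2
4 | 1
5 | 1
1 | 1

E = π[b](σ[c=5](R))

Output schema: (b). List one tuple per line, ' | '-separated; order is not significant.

Row counts bottom-up:
  R → 4
  σ[c=5](R) → 1
  π[b](σ[c=5](R)) → 1

== RESULT ==
b
1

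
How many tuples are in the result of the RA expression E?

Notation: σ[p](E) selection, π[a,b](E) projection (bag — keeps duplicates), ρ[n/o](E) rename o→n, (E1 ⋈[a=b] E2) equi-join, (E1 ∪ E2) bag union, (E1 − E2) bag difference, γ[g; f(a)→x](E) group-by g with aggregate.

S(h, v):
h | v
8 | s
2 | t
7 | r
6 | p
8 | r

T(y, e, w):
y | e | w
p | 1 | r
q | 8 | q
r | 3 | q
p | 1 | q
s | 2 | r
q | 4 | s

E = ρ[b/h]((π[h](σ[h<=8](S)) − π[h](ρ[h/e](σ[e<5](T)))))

Row counts bottom-up:
  S → 5
  σ[h<=8](S) → 5
  π[h](σ[h<=8](S)) → 5
  T → 6
  σ[e<5](T) → 5
  ρ[h/e](σ[e<5](T)) → 5
  π[h](ρ[h/e](σ[e<5](T))) → 5
  (π[h](σ[h<=8](S)) − π[h](ρ[h/e](σ[e<5](T)))) → 4
  ρ[b/h]((π[h](σ[h<=8](S)) − π[h](ρ[h/e](σ[e<5](T))))) → 4

|E| = 4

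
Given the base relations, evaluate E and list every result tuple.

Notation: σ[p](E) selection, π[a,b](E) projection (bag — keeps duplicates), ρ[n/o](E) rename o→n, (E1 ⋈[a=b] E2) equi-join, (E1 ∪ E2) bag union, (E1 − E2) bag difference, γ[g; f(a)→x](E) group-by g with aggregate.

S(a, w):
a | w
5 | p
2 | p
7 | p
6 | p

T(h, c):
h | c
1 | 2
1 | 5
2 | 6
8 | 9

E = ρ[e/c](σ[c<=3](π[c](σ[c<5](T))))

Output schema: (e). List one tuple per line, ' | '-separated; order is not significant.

Subexpression sizes:
  T → 4
  σ[c<5](T) → 1
  π[c](σ[c<5](T)) → 1
  σ[c<=3](π[c](σ[c<5](T))) → 1
  ρ[e/c](σ[c<=3](π[c](σ[c<5](T)))) → 1

== RESULT ==
e
2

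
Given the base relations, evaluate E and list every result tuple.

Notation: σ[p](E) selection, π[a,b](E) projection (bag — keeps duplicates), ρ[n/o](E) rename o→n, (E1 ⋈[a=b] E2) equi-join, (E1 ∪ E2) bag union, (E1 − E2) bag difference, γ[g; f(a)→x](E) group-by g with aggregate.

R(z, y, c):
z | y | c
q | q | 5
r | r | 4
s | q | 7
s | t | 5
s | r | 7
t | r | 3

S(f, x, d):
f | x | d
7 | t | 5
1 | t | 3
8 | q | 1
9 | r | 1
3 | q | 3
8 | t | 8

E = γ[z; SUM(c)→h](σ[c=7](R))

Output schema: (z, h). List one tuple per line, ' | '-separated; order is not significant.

Row counts bottom-up:
  R → 6
  σ[c=7](R) → 2
  γ[z; SUM(c)→h](σ[c=7](R)) → 1

== RESULT ==
z | h
s | 14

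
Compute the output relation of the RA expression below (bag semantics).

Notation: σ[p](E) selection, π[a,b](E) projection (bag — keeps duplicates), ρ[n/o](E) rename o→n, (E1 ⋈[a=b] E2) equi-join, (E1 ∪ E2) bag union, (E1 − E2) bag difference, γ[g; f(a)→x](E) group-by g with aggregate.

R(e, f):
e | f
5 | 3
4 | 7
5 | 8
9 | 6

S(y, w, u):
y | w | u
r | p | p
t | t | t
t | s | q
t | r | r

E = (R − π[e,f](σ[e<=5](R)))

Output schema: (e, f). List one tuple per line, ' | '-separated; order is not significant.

Subexpression sizes:
  R → 4
  R → 4
  σ[e<=5](R) → 3
  π[e,f](σ[e<=5](R)) → 3
  (R − π[e,f](σ[e<=5](R))) → 1

== RESULT ==
e | f
9 | 6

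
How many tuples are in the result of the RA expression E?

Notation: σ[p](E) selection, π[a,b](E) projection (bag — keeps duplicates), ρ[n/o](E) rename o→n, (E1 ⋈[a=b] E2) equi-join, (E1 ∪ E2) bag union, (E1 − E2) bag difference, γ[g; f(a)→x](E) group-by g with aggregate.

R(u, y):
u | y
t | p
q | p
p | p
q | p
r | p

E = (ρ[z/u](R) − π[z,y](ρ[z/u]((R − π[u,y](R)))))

Subexpression sizes:
  R → 5
  ρ[z/u](R) → 5
  R → 5
  R → 5
  π[u,y](R) → 5
  (R − π[u,y](R)) → 0
  ρ[z/u]((R − π[u,y](R))) → 0
  π[z,y](ρ[z/u]((R − π[u,y](R)))) → 0
  (ρ[z/u](R) − π[z,y](ρ[z/u]((R − π[u,y](R))))) → 5

|E| = 5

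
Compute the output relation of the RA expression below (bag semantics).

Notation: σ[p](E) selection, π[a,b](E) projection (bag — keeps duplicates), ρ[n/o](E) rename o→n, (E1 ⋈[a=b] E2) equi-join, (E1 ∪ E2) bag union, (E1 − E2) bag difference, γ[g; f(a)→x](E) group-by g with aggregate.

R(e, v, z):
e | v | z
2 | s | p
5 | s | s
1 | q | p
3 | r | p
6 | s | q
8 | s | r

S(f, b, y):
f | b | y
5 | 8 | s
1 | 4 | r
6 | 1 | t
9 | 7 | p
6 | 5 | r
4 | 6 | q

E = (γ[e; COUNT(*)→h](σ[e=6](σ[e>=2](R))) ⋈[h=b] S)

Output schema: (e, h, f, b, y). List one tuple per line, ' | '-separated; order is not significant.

Per-node cardinality:
  R → 6
  σ[e>=2](R) → 5
  σ[e=6](σ[e>=2](R)) → 1
  γ[e; COUNT(*)→h](σ[e=6](σ[e>=2](R))) → 1
  S → 6
  (γ[e; COUNT(*)→h](σ[e=6](σ[e>=2](R))) ⋈[h=b] S) → 1

== RESULT ==
e | h | f | b | y
6 | 1 | 6 | 1 | t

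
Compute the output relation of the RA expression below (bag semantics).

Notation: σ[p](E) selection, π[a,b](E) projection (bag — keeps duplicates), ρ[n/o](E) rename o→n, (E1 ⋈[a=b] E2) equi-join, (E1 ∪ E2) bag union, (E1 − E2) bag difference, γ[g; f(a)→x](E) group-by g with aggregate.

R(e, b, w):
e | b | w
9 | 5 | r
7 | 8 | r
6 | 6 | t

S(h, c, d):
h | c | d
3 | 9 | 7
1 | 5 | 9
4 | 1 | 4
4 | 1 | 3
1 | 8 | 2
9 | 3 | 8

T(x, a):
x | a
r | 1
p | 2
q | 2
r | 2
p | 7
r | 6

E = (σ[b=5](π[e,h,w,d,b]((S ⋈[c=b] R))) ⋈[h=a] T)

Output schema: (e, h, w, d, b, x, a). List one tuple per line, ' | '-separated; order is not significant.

Row counts bottom-up:
  S → 6
  R → 3
  (S ⋈[c=b] R) → 2
  π[e,h,w,d,b]((S ⋈[c=b] R)) → 2
  σ[b=5](π[e,h,w,d,b]((S ⋈[c=b] R))) → 1
  T → 6
  (σ[b=5](π[e,h,w,d,b]((S ⋈[c=b] R))) ⋈[h=a] T) → 1

== RESULT ==
e | h | w | d | b | x | a
9 | 1 | r | 9 | 5 | r | 1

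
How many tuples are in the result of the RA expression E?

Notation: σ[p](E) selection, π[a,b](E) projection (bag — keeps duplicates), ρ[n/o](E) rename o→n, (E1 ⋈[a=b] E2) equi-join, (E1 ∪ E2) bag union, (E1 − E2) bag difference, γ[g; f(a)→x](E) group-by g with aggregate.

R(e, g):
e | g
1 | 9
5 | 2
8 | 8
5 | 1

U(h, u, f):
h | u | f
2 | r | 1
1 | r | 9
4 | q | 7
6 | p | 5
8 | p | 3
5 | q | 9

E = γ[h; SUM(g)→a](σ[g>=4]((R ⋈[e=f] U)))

Per-node cardinality:
  R → 4
  U → 6
  (R ⋈[e=f] U) → 3
  σ[g>=4]((R ⋈[e=f] U)) → 1
  γ[h; SUM(g)→a](σ[g>=4]((R ⋈[e=f] U))) → 1

|E| = 1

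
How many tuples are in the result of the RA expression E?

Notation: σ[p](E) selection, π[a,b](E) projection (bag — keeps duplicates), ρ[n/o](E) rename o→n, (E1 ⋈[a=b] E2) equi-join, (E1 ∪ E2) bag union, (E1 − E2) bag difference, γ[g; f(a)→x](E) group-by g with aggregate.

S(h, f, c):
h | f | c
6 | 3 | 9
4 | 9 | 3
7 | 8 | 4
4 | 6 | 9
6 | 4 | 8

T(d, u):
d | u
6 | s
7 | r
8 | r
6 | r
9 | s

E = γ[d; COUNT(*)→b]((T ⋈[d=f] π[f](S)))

Subexpression sizes:
  T → 5
  S → 5
  π[f](S) → 5
  (T ⋈[d=f] π[f](S)) → 4
  γ[d; COUNT(*)→b]((T ⋈[d=f] π[f](S))) → 3

|E| = 3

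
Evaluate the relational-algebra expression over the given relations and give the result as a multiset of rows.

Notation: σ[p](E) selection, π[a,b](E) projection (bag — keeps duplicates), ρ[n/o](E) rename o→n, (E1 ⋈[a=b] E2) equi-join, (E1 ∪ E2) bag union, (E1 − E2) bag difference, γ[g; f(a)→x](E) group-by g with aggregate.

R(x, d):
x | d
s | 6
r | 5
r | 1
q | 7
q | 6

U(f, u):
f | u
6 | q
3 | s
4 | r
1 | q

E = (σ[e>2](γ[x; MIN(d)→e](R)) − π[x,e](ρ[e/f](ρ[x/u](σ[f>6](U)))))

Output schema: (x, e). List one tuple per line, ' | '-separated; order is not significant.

Per-node cardinality:
  R → 5
  γ[x; MIN(d)→e](R) → 3
  σ[e>2](γ[x; MIN(d)→e](R)) → 2
  U → 4
  σ[f>6](U) → 0
  ρ[x/u](σ[f>6](U)) → 0
  ρ[e/f](ρ[x/u](σ[f>6](U))) → 0
  π[x,e](ρ[e/f](ρ[x/u](σ[f>6](U)))) → 0
  (σ[e>2](γ[x; MIN(d)→e](R)) − π[x,e](ρ[e/f](ρ[x/u](σ[f>6](U))))) → 2

== RESULT ==
x | e
q | 6
s | 6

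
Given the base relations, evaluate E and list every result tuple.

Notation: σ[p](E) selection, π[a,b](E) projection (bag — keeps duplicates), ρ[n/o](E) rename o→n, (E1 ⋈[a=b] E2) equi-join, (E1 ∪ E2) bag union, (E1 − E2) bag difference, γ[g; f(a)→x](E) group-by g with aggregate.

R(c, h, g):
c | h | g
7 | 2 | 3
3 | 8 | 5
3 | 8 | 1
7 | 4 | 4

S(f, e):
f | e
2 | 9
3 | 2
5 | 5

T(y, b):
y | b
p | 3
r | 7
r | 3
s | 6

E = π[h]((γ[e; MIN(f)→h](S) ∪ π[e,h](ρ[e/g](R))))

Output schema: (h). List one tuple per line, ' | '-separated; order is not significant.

Row counts bottom-up:
  S → 3
  γ[e; MIN(f)→h](S) → 3
  R → 4
  ρ[e/g](R) → 4
  π[e,h](ρ[e/g](R)) → 4
  (γ[e; MIN(f)→h](S) ∪ π[e,h](ρ[e/g](R))) → 7
  π[h]((γ[e; MIN(f)→h](S) ∪ π[e,h](ρ[e/g](R)))) → 7

== RESULT ==
h
2
2
3
4
5
8
8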